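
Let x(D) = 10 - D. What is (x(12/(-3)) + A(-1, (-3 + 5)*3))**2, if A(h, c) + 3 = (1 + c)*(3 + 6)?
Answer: 5476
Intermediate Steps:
A(h, c) = 6 + 9*c (A(h, c) = -3 + (1 + c)*(3 + 6) = -3 + (1 + c)*9 = -3 + (9 + 9*c) = 6 + 9*c)
(x(12/(-3)) + A(-1, (-3 + 5)*3))**2 = ((10 - 12/(-3)) + (6 + 9*((-3 + 5)*3)))**2 = ((10 - 12*(-1)/3) + (6 + 9*(2*3)))**2 = ((10 - 1*(-4)) + (6 + 9*6))**2 = ((10 + 4) + (6 + 54))**2 = (14 + 60)**2 = 74**2 = 5476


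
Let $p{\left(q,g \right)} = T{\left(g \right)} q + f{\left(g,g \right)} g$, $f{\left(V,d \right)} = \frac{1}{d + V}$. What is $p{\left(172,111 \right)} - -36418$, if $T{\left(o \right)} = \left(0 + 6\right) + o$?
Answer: $\frac{113085}{2} \approx 56543.0$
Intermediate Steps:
$T{\left(o \right)} = 6 + o$
$f{\left(V,d \right)} = \frac{1}{V + d}$
$p{\left(q,g \right)} = \frac{1}{2} + q \left(6 + g\right)$ ($p{\left(q,g \right)} = \left(6 + g\right) q + \frac{g}{g + g} = q \left(6 + g\right) + \frac{g}{2 g} = q \left(6 + g\right) + \frac{1}{2 g} g = q \left(6 + g\right) + \frac{1}{2} = \frac{1}{2} + q \left(6 + g\right)$)
$p{\left(172,111 \right)} - -36418 = \left(\frac{1}{2} + 172 \left(6 + 111\right)\right) - -36418 = \left(\frac{1}{2} + 172 \cdot 117\right) + 36418 = \left(\frac{1}{2} + 20124\right) + 36418 = \frac{40249}{2} + 36418 = \frac{113085}{2}$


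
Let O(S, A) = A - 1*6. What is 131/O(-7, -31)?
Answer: -131/37 ≈ -3.5405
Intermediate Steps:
O(S, A) = -6 + A (O(S, A) = A - 6 = -6 + A)
131/O(-7, -31) = 131/(-6 - 31) = 131/(-37) = 131*(-1/37) = -131/37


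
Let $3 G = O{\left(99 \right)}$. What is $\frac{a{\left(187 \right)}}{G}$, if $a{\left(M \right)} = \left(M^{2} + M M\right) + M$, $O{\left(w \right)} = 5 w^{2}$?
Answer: $\frac{425}{99} \approx 4.2929$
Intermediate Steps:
$G = 16335$ ($G = \frac{5 \cdot 99^{2}}{3} = \frac{5 \cdot 9801}{3} = \frac{1}{3} \cdot 49005 = 16335$)
$a{\left(M \right)} = M + 2 M^{2}$ ($a{\left(M \right)} = \left(M^{2} + M^{2}\right) + M = 2 M^{2} + M = M + 2 M^{2}$)
$\frac{a{\left(187 \right)}}{G} = \frac{187 \left(1 + 2 \cdot 187\right)}{16335} = 187 \left(1 + 374\right) \frac{1}{16335} = 187 \cdot 375 \cdot \frac{1}{16335} = 70125 \cdot \frac{1}{16335} = \frac{425}{99}$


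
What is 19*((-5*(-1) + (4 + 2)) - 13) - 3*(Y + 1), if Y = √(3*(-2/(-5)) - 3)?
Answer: -41 - 9*I*√5/5 ≈ -41.0 - 4.0249*I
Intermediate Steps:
Y = 3*I*√5/5 (Y = √(3*(-2*(-⅕)) - 3) = √(3*(⅖) - 3) = √(6/5 - 3) = √(-9/5) = 3*I*√5/5 ≈ 1.3416*I)
19*((-5*(-1) + (4 + 2)) - 13) - 3*(Y + 1) = 19*((-5*(-1) + (4 + 2)) - 13) - 3*(3*I*√5/5 + 1) = 19*((5 + 6) - 13) - 3*(1 + 3*I*√5/5) = 19*(11 - 13) + (-3 - 9*I*√5/5) = 19*(-2) + (-3 - 9*I*√5/5) = -38 + (-3 - 9*I*√5/5) = -41 - 9*I*√5/5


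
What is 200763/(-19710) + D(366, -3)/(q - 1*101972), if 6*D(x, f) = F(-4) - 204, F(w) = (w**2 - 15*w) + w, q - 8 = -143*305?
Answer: -3247382573/318818010 ≈ -10.186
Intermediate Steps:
q = -43607 (q = 8 - 143*305 = 8 - 43615 = -43607)
F(w) = w**2 - 14*w
D(x, f) = -22 (D(x, f) = (-4*(-14 - 4) - 204)/6 = (-4*(-18) - 204)/6 = (72 - 204)/6 = (1/6)*(-132) = -22)
200763/(-19710) + D(366, -3)/(q - 1*101972) = 200763/(-19710) - 22/(-43607 - 1*101972) = 200763*(-1/19710) - 22/(-43607 - 101972) = -22307/2190 - 22/(-145579) = -22307/2190 - 22*(-1/145579) = -22307/2190 + 22/145579 = -3247382573/318818010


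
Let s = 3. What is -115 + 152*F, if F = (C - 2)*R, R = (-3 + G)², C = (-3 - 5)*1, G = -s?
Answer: -54835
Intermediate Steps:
G = -3 (G = -1*3 = -3)
C = -8 (C = -8*1 = -8)
R = 36 (R = (-3 - 3)² = (-6)² = 36)
F = -360 (F = (-8 - 2)*36 = -10*36 = -360)
-115 + 152*F = -115 + 152*(-360) = -115 - 54720 = -54835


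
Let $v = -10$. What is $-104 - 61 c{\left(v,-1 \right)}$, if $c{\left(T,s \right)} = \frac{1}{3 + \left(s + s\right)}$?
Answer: $-165$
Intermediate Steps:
$c{\left(T,s \right)} = \frac{1}{3 + 2 s}$
$-104 - 61 c{\left(v,-1 \right)} = -104 - \frac{61}{3 + 2 \left(-1\right)} = -104 - \frac{61}{3 - 2} = -104 - \frac{61}{1} = -104 - 61 = -165$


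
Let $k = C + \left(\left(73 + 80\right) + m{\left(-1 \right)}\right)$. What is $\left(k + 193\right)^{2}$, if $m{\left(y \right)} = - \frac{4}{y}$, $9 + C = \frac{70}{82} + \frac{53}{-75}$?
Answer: $\frac{1100457646729}{9455625} \approx 1.1638 \cdot 10^{5}$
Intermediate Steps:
$C = - \frac{27223}{3075}$ ($C = -9 + \left(\frac{70}{82} + \frac{53}{-75}\right) = -9 + \left(70 \cdot \frac{1}{82} + 53 \left(- \frac{1}{75}\right)\right) = -9 + \left(\frac{35}{41} - \frac{53}{75}\right) = -9 + \frac{452}{3075} = - \frac{27223}{3075} \approx -8.853$)
$k = \frac{455552}{3075}$ ($k = - \frac{27223}{3075} + \left(\left(73 + 80\right) - \frac{4}{-1}\right) = - \frac{27223}{3075} + \left(153 - -4\right) = - \frac{27223}{3075} + \left(153 + 4\right) = - \frac{27223}{3075} + 157 = \frac{455552}{3075} \approx 148.15$)
$\left(k + 193\right)^{2} = \left(\frac{455552}{3075} + 193\right)^{2} = \left(\frac{1049027}{3075}\right)^{2} = \frac{1100457646729}{9455625}$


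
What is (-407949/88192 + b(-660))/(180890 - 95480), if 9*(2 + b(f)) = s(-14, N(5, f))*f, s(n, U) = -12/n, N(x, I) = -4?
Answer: -42894811/52727351040 ≈ -0.00081352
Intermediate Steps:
b(f) = -2 + 2*f/21 (b(f) = -2 + ((-12/(-14))*f)/9 = -2 + ((-12*(-1/14))*f)/9 = -2 + (6*f/7)/9 = -2 + 2*f/21)
(-407949/88192 + b(-660))/(180890 - 95480) = (-407949/88192 + (-2 + (2/21)*(-660)))/(180890 - 95480) = (-407949*1/88192 + (-2 - 440/7))/85410 = (-407949/88192 - 454/7)*(1/85410) = -42894811/617344*1/85410 = -42894811/52727351040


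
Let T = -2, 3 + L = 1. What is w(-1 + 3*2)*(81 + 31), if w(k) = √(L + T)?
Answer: 224*I ≈ 224.0*I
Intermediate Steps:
L = -2 (L = -3 + 1 = -2)
w(k) = 2*I (w(k) = √(-2 - 2) = √(-4) = 2*I)
w(-1 + 3*2)*(81 + 31) = (2*I)*(81 + 31) = (2*I)*112 = 224*I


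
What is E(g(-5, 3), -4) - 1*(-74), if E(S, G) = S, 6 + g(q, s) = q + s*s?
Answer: 72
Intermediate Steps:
g(q, s) = -6 + q + s**2 (g(q, s) = -6 + (q + s*s) = -6 + (q + s**2) = -6 + q + s**2)
E(g(-5, 3), -4) - 1*(-74) = (-6 - 5 + 3**2) - 1*(-74) = (-6 - 5 + 9) + 74 = -2 + 74 = 72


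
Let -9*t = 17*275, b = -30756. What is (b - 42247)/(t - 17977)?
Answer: 657027/166468 ≈ 3.9469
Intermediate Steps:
t = -4675/9 (t = -17*275/9 = -⅑*4675 = -4675/9 ≈ -519.44)
(b - 42247)/(t - 17977) = (-30756 - 42247)/(-4675/9 - 17977) = -73003/(-166468/9) = -73003*(-9/166468) = 657027/166468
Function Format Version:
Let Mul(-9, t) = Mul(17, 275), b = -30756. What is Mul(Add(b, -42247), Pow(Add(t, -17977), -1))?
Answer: Rational(657027, 166468) ≈ 3.9469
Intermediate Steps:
t = Rational(-4675, 9) (t = Mul(Rational(-1, 9), Mul(17, 275)) = Mul(Rational(-1, 9), 4675) = Rational(-4675, 9) ≈ -519.44)
Mul(Add(b, -42247), Pow(Add(t, -17977), -1)) = Mul(Add(-30756, -42247), Pow(Add(Rational(-4675, 9), -17977), -1)) = Mul(-73003, Pow(Rational(-166468, 9), -1)) = Mul(-73003, Rational(-9, 166468)) = Rational(657027, 166468)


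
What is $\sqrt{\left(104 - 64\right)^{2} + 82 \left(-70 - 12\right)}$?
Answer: $2 i \sqrt{1281} \approx 71.582 i$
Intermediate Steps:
$\sqrt{\left(104 - 64\right)^{2} + 82 \left(-70 - 12\right)} = \sqrt{\left(104 - 64\right)^{2} + 82 \left(-82\right)} = \sqrt{40^{2} - 6724} = \sqrt{1600 - 6724} = \sqrt{-5124} = 2 i \sqrt{1281}$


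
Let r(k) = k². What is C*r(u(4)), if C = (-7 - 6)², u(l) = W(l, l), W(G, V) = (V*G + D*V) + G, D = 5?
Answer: 270400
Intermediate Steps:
W(G, V) = G + 5*V + G*V (W(G, V) = (V*G + 5*V) + G = (G*V + 5*V) + G = (5*V + G*V) + G = G + 5*V + G*V)
u(l) = l² + 6*l (u(l) = l + 5*l + l*l = l + 5*l + l² = l² + 6*l)
C = 169 (C = (-13)² = 169)
C*r(u(4)) = 169*(4*(6 + 4))² = 169*(4*10)² = 169*40² = 169*1600 = 270400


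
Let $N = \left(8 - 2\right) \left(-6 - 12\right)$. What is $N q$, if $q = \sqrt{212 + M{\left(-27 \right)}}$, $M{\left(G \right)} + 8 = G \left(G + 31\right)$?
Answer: $- 432 \sqrt{6} \approx -1058.2$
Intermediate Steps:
$M{\left(G \right)} = -8 + G \left(31 + G\right)$ ($M{\left(G \right)} = -8 + G \left(G + 31\right) = -8 + G \left(31 + G\right)$)
$q = 4 \sqrt{6}$ ($q = \sqrt{212 + \left(-8 + \left(-27\right)^{2} + 31 \left(-27\right)\right)} = \sqrt{212 - 116} = \sqrt{96} = 4 \sqrt{6} \approx 9.798$)
$N = -108$ ($N = 6 \left(-18\right) = -108$)
$N q = - 108 \cdot 4 \sqrt{6} = - 432 \sqrt{6}$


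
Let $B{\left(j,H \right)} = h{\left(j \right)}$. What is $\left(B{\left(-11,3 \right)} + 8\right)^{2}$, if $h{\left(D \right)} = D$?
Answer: $9$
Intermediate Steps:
$B{\left(j,H \right)} = j$
$\left(B{\left(-11,3 \right)} + 8\right)^{2} = \left(-11 + 8\right)^{2} = \left(-3\right)^{2} = 9$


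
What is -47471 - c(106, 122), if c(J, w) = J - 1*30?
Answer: -47547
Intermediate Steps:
c(J, w) = -30 + J (c(J, w) = J - 30 = -30 + J)
-47471 - c(106, 122) = -47471 - (-30 + 106) = -47471 - 1*76 = -47471 - 76 = -47547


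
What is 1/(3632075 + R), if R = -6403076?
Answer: -1/2771001 ≈ -3.6088e-7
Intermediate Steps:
1/(3632075 + R) = 1/(3632075 - 6403076) = 1/(-2771001) = -1/2771001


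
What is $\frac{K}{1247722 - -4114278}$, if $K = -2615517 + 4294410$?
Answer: $\frac{1678893}{5362000} \approx 0.31311$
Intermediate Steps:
$K = 1678893$
$\frac{K}{1247722 - -4114278} = \frac{1678893}{1247722 - -4114278} = \frac{1678893}{1247722 + 4114278} = \frac{1678893}{5362000}$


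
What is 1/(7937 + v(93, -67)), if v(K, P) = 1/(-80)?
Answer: 80/634959 ≈ 0.00012599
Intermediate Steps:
v(K, P) = -1/80
1/(7937 + v(93, -67)) = 1/(7937 - 1/80) = 1/(634959/80) = 80/634959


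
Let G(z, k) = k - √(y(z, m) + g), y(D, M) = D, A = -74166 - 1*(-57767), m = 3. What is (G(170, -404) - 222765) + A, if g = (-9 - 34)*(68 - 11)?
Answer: -239568 - I*√2281 ≈ -2.3957e+5 - 47.76*I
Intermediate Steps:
A = -16399 (A = -74166 + 57767 = -16399)
g = -2451 (g = -43*57 = -2451)
G(z, k) = k - √(-2451 + z) (G(z, k) = k - √(z - 2451) = k - √(-2451 + z))
(G(170, -404) - 222765) + A = ((-404 - √(-2451 + 170)) - 222765) - 16399 = ((-404 - √(-2281)) - 222765) - 16399 = ((-404 - I*√2281) - 222765) - 16399 = (-223169 - I*√2281) - 16399 = -239568 - I*√2281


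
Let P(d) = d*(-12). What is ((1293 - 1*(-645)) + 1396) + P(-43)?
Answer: 3850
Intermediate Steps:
P(d) = -12*d
((1293 - 1*(-645)) + 1396) + P(-43) = ((1293 - 1*(-645)) + 1396) - 12*(-43) = ((1293 + 645) + 1396) + 516 = (1938 + 1396) + 516 = 3334 + 516 = 3850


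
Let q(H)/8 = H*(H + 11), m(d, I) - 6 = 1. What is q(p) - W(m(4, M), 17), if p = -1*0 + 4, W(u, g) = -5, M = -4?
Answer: 485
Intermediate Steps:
m(d, I) = 7 (m(d, I) = 6 + 1 = 7)
p = 4 (p = 0 + 4 = 4)
q(H) = 8*H*(11 + H) (q(H) = 8*(H*(H + 11)) = 8*(H*(11 + H)) = 8*H*(11 + H))
q(p) - W(m(4, M), 17) = 8*4*(11 + 4) - 1*(-5) = 8*4*15 + 5 = 480 + 5 = 485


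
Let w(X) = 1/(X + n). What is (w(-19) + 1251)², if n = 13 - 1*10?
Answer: 400600225/256 ≈ 1.5648e+6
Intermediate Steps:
n = 3 (n = 13 - 10 = 3)
w(X) = 1/(3 + X) (w(X) = 1/(X + 3) = 1/(3 + X))
(w(-19) + 1251)² = (1/(3 - 19) + 1251)² = (1/(-16) + 1251)² = (-1/16 + 1251)² = (20015/16)² = 400600225/256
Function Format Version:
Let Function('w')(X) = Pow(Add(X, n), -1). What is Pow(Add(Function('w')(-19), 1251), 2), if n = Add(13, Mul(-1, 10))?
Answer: Rational(400600225, 256) ≈ 1.5648e+6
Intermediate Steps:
n = 3 (n = Add(13, -10) = 3)
Function('w')(X) = Pow(Add(3, X), -1) (Function('w')(X) = Pow(Add(X, 3), -1) = Pow(Add(3, X), -1))
Pow(Add(Function('w')(-19), 1251), 2) = Pow(Add(Pow(Add(3, -19), -1), 1251), 2) = Pow(Add(Pow(-16, -1), 1251), 2) = Pow(Add(Rational(-1, 16), 1251), 2) = Pow(Rational(20015, 16), 2) = Rational(400600225, 256)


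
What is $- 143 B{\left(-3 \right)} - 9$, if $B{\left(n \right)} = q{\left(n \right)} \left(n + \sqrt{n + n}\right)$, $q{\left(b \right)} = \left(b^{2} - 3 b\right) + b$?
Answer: $6426 - 2145 i \sqrt{6} \approx 6426.0 - 5254.2 i$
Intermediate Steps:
$q{\left(b \right)} = b^{2} - 2 b$
$B{\left(n \right)} = n \left(-2 + n\right) \left(n + \sqrt{2} \sqrt{n}\right)$ ($B{\left(n \right)} = n \left(-2 + n\right) \left(n + \sqrt{n + n}\right) = n \left(-2 + n\right) \left(n + \sqrt{2 n}\right) = n \left(-2 + n\right) \left(n + \sqrt{2} \sqrt{n}\right)$)
$- 143 B{\left(-3 \right)} - 9 = - 143 \left(- 3 \left(-2 - 3\right) \left(-3 + \sqrt{2} \sqrt{-3}\right)\right) - 9 = - 143 \left(\left(-3\right) \left(-5\right) \left(-3 + \sqrt{2} i \sqrt{3}\right)\right) - 9 = - 143 \left(\left(-3\right) \left(-5\right) \left(-3 + i \sqrt{6}\right)\right) - 9 = - 143 \left(-45 + 15 i \sqrt{6}\right) - 9 = \left(6435 - 2145 i \sqrt{6}\right) - 9 = 6426 - 2145 i \sqrt{6}$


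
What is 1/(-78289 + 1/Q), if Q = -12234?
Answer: -12234/957787627 ≈ -1.2773e-5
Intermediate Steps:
1/(-78289 + 1/Q) = 1/(-78289 + 1/(-12234)) = 1/(-78289 - 1/12234) = 1/(-957787627/12234) = -12234/957787627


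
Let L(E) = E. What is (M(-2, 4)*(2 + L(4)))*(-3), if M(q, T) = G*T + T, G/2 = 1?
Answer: -216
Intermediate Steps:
G = 2 (G = 2*1 = 2)
M(q, T) = 3*T (M(q, T) = 2*T + T = 3*T)
(M(-2, 4)*(2 + L(4)))*(-3) = ((3*4)*(2 + 4))*(-3) = (12*6)*(-3) = 72*(-3) = -216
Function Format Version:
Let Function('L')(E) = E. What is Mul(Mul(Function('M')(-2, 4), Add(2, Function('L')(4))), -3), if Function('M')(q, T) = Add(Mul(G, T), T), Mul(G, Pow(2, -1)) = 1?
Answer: -216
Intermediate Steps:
G = 2 (G = Mul(2, 1) = 2)
Function('M')(q, T) = Mul(3, T) (Function('M')(q, T) = Add(Mul(2, T), T) = Mul(3, T))
Mul(Mul(Function('M')(-2, 4), Add(2, Function('L')(4))), -3) = Mul(Mul(Mul(3, 4), Add(2, 4)), -3) = Mul(Mul(12, 6), -3) = Mul(72, -3) = -216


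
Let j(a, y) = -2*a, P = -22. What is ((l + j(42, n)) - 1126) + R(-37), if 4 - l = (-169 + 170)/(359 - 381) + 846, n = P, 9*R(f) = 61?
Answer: -404945/198 ≈ -2045.2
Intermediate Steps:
R(f) = 61/9 (R(f) = (⅑)*61 = 61/9)
n = -22
l = -18523/22 (l = 4 - ((-169 + 170)/(359 - 381) + 846) = 4 - (1/(-22) + 846) = 4 - (1*(-1/22) + 846) = 4 - (-1/22 + 846) = 4 - 1*18611/22 = 4 - 18611/22 = -18523/22 ≈ -841.95)
((l + j(42, n)) - 1126) + R(-37) = ((-18523/22 - 2*42) - 1126) + 61/9 = ((-18523/22 - 84) - 1126) + 61/9 = (-20371/22 - 1126) + 61/9 = -45143/22 + 61/9 = -404945/198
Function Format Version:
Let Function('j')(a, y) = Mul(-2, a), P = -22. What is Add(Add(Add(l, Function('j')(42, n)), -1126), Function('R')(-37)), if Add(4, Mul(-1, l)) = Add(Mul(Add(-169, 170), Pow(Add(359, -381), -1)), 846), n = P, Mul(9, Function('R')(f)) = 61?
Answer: Rational(-404945, 198) ≈ -2045.2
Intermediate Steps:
Function('R')(f) = Rational(61, 9) (Function('R')(f) = Mul(Rational(1, 9), 61) = Rational(61, 9))
n = -22
l = Rational(-18523, 22) (l = Add(4, Mul(-1, Add(Mul(Add(-169, 170), Pow(Add(359, -381), -1)), 846))) = Add(4, Mul(-1, Add(Mul(1, Pow(-22, -1)), 846))) = Add(4, Mul(-1, Add(Mul(1, Rational(-1, 22)), 846))) = Add(4, Mul(-1, Add(Rational(-1, 22), 846))) = Add(4, Mul(-1, Rational(18611, 22))) = Add(4, Rational(-18611, 22)) = Rational(-18523, 22) ≈ -841.95)
Add(Add(Add(l, Function('j')(42, n)), -1126), Function('R')(-37)) = Add(Add(Add(Rational(-18523, 22), Mul(-2, 42)), -1126), Rational(61, 9)) = Add(Add(Add(Rational(-18523, 22), -84), -1126), Rational(61, 9)) = Add(Add(Rational(-20371, 22), -1126), Rational(61, 9)) = Add(Rational(-45143, 22), Rational(61, 9)) = Rational(-404945, 198)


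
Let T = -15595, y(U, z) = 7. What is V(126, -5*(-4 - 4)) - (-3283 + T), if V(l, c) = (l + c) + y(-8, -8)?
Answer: 19051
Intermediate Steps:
V(l, c) = 7 + c + l (V(l, c) = (l + c) + 7 = (c + l) + 7 = 7 + c + l)
V(126, -5*(-4 - 4)) - (-3283 + T) = (7 - 5*(-4 - 4) + 126) - (-3283 - 15595) = (7 - 5*(-8) + 126) - 1*(-18878) = (7 + 40 + 126) + 18878 = 173 + 18878 = 19051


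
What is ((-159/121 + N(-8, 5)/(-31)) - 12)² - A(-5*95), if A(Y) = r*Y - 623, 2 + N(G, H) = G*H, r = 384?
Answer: 2577146122904/14070001 ≈ 1.8317e+5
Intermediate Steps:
N(G, H) = -2 + G*H
A(Y) = -623 + 384*Y (A(Y) = 384*Y - 623 = -623 + 384*Y)
((-159/121 + N(-8, 5)/(-31)) - 12)² - A(-5*95) = ((-159/121 + (-2 - 8*5)/(-31)) - 12)² - (-623 + 384*(-5*95)) = ((-159*1/121 + (-2 - 40)*(-1/31)) - 12)² - (-623 + 384*(-475)) = ((-159/121 - 42*(-1/31)) - 12)² - (-623 - 182400) = ((-159/121 + 42/31) - 12)² - 1*(-183023) = (153/3751 - 12)² + 183023 = (-44859/3751)² + 183023 = 2012329881/14070001 + 183023 = 2577146122904/14070001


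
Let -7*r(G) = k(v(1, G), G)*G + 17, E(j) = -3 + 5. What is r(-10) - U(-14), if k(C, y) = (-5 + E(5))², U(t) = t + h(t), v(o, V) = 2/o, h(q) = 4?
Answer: 143/7 ≈ 20.429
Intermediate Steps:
E(j) = 2
U(t) = 4 + t (U(t) = t + 4 = 4 + t)
k(C, y) = 9 (k(C, y) = (-5 + 2)² = (-3)² = 9)
r(G) = -17/7 - 9*G/7 (r(G) = -(9*G + 17)/7 = -(17 + 9*G)/7 = -17/7 - 9*G/7)
r(-10) - U(-14) = (-17/7 - 9/7*(-10)) - (4 - 14) = (-17/7 + 90/7) - 1*(-10) = 73/7 + 10 = 143/7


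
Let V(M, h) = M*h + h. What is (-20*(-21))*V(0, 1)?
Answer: 420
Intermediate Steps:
V(M, h) = h + M*h
(-20*(-21))*V(0, 1) = (-20*(-21))*(1*(1 + 0)) = 420*(1*1) = 420*1 = 420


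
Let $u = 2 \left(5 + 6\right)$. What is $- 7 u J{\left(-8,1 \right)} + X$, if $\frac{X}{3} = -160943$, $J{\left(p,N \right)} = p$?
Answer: $-481597$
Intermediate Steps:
$X = -482829$ ($X = 3 \left(-160943\right) = -482829$)
$u = 22$ ($u = 2 \cdot 11 = 22$)
$- 7 u J{\left(-8,1 \right)} + X = \left(-7\right) 22 \left(-8\right) - 482829 = \left(-154\right) \left(-8\right) - 482829 = 1232 - 482829 = -481597$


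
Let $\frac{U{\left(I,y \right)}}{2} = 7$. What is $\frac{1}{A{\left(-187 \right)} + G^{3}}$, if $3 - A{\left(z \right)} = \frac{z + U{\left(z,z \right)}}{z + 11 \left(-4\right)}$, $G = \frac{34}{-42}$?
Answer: $\frac{101871}{175277} \approx 0.5812$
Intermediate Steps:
$U{\left(I,y \right)} = 14$ ($U{\left(I,y \right)} = 2 \cdot 7 = 14$)
$G = - \frac{17}{21}$ ($G = 34 \left(- \frac{1}{42}\right) = - \frac{17}{21} \approx -0.80952$)
$A{\left(z \right)} = 3 - \frac{14 + z}{-44 + z}$ ($A{\left(z \right)} = 3 - \frac{z + 14}{z + 11 \left(-4\right)} = 3 - \frac{14 + z}{z - 44} = 3 - \frac{14 + z}{-44 + z}$)
$\frac{1}{A{\left(-187 \right)} + G^{3}} = \frac{1}{\frac{2 \left(-73 - 187\right)}{-44 - 187} + \left(- \frac{17}{21}\right)^{3}} = \frac{1}{2 \frac{1}{-231} \left(-260\right) - \frac{4913}{9261}} = \frac{1}{2 \left(- \frac{1}{231}\right) \left(-260\right) - \frac{4913}{9261}} = \frac{1}{\frac{520}{231} - \frac{4913}{9261}} = \frac{1}{\frac{175277}{101871}} = \frac{101871}{175277}$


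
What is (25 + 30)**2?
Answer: 3025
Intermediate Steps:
(25 + 30)**2 = 55**2 = 3025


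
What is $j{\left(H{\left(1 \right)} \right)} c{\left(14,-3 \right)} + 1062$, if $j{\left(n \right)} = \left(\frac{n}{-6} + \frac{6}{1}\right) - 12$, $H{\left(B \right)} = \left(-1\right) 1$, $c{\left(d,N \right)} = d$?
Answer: $\frac{2941}{3} \approx 980.33$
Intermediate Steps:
$H{\left(B \right)} = -1$
$j{\left(n \right)} = -6 - \frac{n}{6}$ ($j{\left(n \right)} = \left(n \left(- \frac{1}{6}\right) + 6 \cdot 1\right) - 12 = \left(- \frac{n}{6} + 6\right) - 12 = \left(6 - \frac{n}{6}\right) - 12 = -6 - \frac{n}{6}$)
$j{\left(H{\left(1 \right)} \right)} c{\left(14,-3 \right)} + 1062 = \left(-6 - - \frac{1}{6}\right) 14 + 1062 = \left(-6 + \frac{1}{6}\right) 14 + 1062 = \left(- \frac{35}{6}\right) 14 + 1062 = - \frac{245}{3} + 1062 = \frac{2941}{3}$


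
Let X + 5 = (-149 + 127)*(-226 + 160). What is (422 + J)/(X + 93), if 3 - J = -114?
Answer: 7/20 ≈ 0.35000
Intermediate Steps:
X = 1447 (X = -5 + (-149 + 127)*(-226 + 160) = -5 - 22*(-66) = -5 + 1452 = 1447)
J = 117 (J = 3 - 1*(-114) = 3 + 114 = 117)
(422 + J)/(X + 93) = (422 + 117)/(1447 + 93) = 539/1540 = 539*(1/1540) = 7/20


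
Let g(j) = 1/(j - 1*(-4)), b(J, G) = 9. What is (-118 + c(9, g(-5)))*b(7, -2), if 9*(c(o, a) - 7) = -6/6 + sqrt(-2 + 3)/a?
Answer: -1001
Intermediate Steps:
g(j) = 1/(4 + j) (g(j) = 1/(j + 4) = 1/(4 + j))
c(o, a) = 62/9 + 1/(9*a) (c(o, a) = 7 + (-6/6 + sqrt(-2 + 3)/a)/9 = 7 + (-6*1/6 + sqrt(1)/a)/9 = 7 + (-1 + 1/a)/9 = 7 + (-1/9 + 1/(9*a)) = 62/9 + 1/(9*a))
(-118 + c(9, g(-5)))*b(7, -2) = (-118 + (1 + 62/(4 - 5))/(9*(1/(4 - 5))))*9 = (-118 + (1 + 62/(-1))/(9*(1/(-1))))*9 = (-118 + (1/9)*(1 + 62*(-1))/(-1))*9 = (-118 + (1/9)*(-1)*(1 - 62))*9 = (-118 + (1/9)*(-1)*(-61))*9 = (-118 + 61/9)*9 = -1001/9*9 = -1001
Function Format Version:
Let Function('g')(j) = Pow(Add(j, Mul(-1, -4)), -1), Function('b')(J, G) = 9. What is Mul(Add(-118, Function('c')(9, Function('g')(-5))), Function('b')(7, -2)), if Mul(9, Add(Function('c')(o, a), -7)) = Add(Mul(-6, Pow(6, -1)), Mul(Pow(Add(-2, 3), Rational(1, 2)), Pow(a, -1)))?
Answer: -1001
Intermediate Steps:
Function('g')(j) = Pow(Add(4, j), -1) (Function('g')(j) = Pow(Add(j, 4), -1) = Pow(Add(4, j), -1))
Function('c')(o, a) = Add(Rational(62, 9), Mul(Rational(1, 9), Pow(a, -1))) (Function('c')(o, a) = Add(7, Mul(Rational(1, 9), Add(Mul(-6, Pow(6, -1)), Mul(Pow(Add(-2, 3), Rational(1, 2)), Pow(a, -1))))) = Add(7, Mul(Rational(1, 9), Add(Mul(-6, Rational(1, 6)), Mul(Pow(1, Rational(1, 2)), Pow(a, -1))))) = Add(7, Mul(Rational(1, 9), Add(-1, Mul(1, Pow(a, -1))))) = Add(7, Mul(Rational(1, 9), Add(-1, Pow(a, -1)))) = Add(7, Add(Rational(-1, 9), Mul(Rational(1, 9), Pow(a, -1)))) = Add(Rational(62, 9), Mul(Rational(1, 9), Pow(a, -1))))
Mul(Add(-118, Function('c')(9, Function('g')(-5))), Function('b')(7, -2)) = Mul(Add(-118, Mul(Rational(1, 9), Pow(Pow(Add(4, -5), -1), -1), Add(1, Mul(62, Pow(Add(4, -5), -1))))), 9) = Mul(Add(-118, Mul(Rational(1, 9), Pow(Pow(-1, -1), -1), Add(1, Mul(62, Pow(-1, -1))))), 9) = Mul(Add(-118, Mul(Rational(1, 9), Pow(-1, -1), Add(1, Mul(62, -1)))), 9) = Mul(Add(-118, Mul(Rational(1, 9), -1, Add(1, -62))), 9) = Mul(Add(-118, Mul(Rational(1, 9), -1, -61)), 9) = Mul(Add(-118, Rational(61, 9)), 9) = Mul(Rational(-1001, 9), 9) = -1001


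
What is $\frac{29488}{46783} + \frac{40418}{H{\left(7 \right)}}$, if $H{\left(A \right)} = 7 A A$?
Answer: $\frac{271569954}{2292367} \approx 118.47$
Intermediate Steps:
$H{\left(A \right)} = 7 A^{2}$
$\frac{29488}{46783} + \frac{40418}{H{\left(7 \right)}} = \frac{29488}{46783} + \frac{40418}{7 \cdot 7^{2}} = 29488 \cdot \frac{1}{46783} + \frac{40418}{7 \cdot 49} = \frac{29488}{46783} + \frac{40418}{343} = \frac{29488}{46783} + 40418 \cdot \frac{1}{343} = \frac{29488}{46783} + \frac{5774}{49} = \frac{271569954}{2292367}$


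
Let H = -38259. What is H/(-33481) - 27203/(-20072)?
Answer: 1678718291/672030632 ≈ 2.4980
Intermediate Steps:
H/(-33481) - 27203/(-20072) = -38259/(-33481) - 27203/(-20072) = -38259*(-1/33481) - 27203*(-1/20072) = 38259/33481 + 27203/20072 = 1678718291/672030632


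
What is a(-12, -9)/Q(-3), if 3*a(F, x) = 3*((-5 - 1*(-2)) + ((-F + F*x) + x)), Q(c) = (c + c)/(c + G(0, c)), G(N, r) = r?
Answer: 108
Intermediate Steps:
Q(c) = 1 (Q(c) = (c + c)/(c + c) = (2*c)/((2*c)) = (2*c)*(1/(2*c)) = 1)
a(F, x) = -3 + x - F + F*x (a(F, x) = (3*((-5 - 1*(-2)) + ((-F + F*x) + x)))/3 = (3*((-5 + 2) + (x - F + F*x)))/3 = (3*(-3 + (x - F + F*x)))/3 = (3*(-3 + x - F + F*x))/3 = (-9 - 3*F + 3*x + 3*F*x)/3 = -3 + x - F + F*x)
a(-12, -9)/Q(-3) = (-3 - 9 - 1*(-12) - 12*(-9))/1 = (-3 - 9 + 12 + 108)*1 = 108*1 = 108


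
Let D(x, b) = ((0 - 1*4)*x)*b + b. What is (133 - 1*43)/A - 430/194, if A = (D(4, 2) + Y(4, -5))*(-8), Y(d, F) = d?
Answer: -17995/10088 ≈ -1.7838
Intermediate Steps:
D(x, b) = b - 4*b*x (D(x, b) = ((0 - 4)*x)*b + b = (-4*x)*b + b = -4*b*x + b = b - 4*b*x)
A = 208 (A = (2*(1 - 4*4) + 4)*(-8) = (2*(1 - 16) + 4)*(-8) = (2*(-15) + 4)*(-8) = (-30 + 4)*(-8) = -26*(-8) = 208)
(133 - 1*43)/A - 430/194 = (133 - 1*43)/208 - 430/194 = (133 - 43)*(1/208) - 430*1/194 = 90*(1/208) - 215/97 = 45/104 - 215/97 = -17995/10088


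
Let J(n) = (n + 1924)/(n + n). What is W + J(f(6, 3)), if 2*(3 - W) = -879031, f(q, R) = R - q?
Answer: 1317595/3 ≈ 4.3920e+5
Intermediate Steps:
W = 879037/2 (W = 3 - 1/2*(-879031) = 3 + 879031/2 = 879037/2 ≈ 4.3952e+5)
J(n) = (1924 + n)/(2*n) (J(n) = (1924 + n)/((2*n)) = (1924 + n)*(1/(2*n)) = (1924 + n)/(2*n))
W + J(f(6, 3)) = 879037/2 + (1924 + (3 - 1*6))/(2*(3 - 1*6)) = 879037/2 + (1924 + (3 - 6))/(2*(3 - 6)) = 879037/2 + (1/2)*(1924 - 3)/(-3) = 879037/2 + (1/2)*(-1/3)*1921 = 879037/2 - 1921/6 = 1317595/3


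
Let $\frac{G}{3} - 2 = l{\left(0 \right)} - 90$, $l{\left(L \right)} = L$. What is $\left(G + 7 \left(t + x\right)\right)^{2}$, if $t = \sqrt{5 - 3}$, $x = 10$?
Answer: $37734 - 2716 \sqrt{2} \approx 33893.0$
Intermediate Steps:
$t = \sqrt{2} \approx 1.4142$
$G = -264$ ($G = 6 + 3 \left(0 - 90\right) = 6 + 3 \left(-90\right) = 6 - 270 = -264$)
$\left(G + 7 \left(t + x\right)\right)^{2} = \left(-264 + 7 \left(\sqrt{2} + 10\right)\right)^{2} = \left(-264 + 7 \left(10 + \sqrt{2}\right)\right)^{2} = \left(-264 + \left(70 + 7 \sqrt{2}\right)\right)^{2} = \left(-194 + 7 \sqrt{2}\right)^{2}$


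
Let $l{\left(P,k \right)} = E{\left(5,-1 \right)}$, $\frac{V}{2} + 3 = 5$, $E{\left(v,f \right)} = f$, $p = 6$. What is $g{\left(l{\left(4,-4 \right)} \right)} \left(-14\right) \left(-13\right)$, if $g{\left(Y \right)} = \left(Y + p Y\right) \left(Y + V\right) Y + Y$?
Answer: $3640$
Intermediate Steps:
$V = 4$ ($V = -6 + 2 \cdot 5 = -6 + 10 = 4$)
$l{\left(P,k \right)} = -1$
$g{\left(Y \right)} = Y + 7 Y^{2} \left(4 + Y\right)$ ($g{\left(Y \right)} = \left(Y + 6 Y\right) \left(Y + 4\right) Y + Y = 7 Y \left(4 + Y\right) Y + Y = 7 Y^{2} \left(4 + Y\right) + Y = Y + 7 Y^{2} \left(4 + Y\right)$)
$g{\left(l{\left(4,-4 \right)} \right)} \left(-14\right) \left(-13\right) = - (1 + 7 \left(-1\right)^{2} + 28 \left(-1\right)) \left(-14\right) \left(-13\right) = - (1 + 7 \cdot 1 - 28) \left(-14\right) \left(-13\right) = - (1 + 7 - 28) \left(-14\right) \left(-13\right) = \left(-1\right) \left(-20\right) \left(-14\right) \left(-13\right) = 20 \left(-14\right) \left(-13\right) = \left(-280\right) \left(-13\right) = 3640$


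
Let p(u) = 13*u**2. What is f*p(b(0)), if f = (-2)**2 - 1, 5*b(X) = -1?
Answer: 39/25 ≈ 1.5600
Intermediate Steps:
b(X) = -1/5 (b(X) = (1/5)*(-1) = -1/5)
f = 3 (f = 4 - 1 = 3)
f*p(b(0)) = 3*(13*(-1/5)**2) = 3*(13*(1/25)) = 3*(13/25) = 39/25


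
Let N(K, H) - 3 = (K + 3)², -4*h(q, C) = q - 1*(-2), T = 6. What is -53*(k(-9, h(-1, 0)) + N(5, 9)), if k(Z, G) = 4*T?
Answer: -4823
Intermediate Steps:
h(q, C) = -½ - q/4 (h(q, C) = -(q - 1*(-2))/4 = -(q + 2)/4 = -(2 + q)/4 = -½ - q/4)
N(K, H) = 3 + (3 + K)² (N(K, H) = 3 + (K + 3)² = 3 + (3 + K)²)
k(Z, G) = 24 (k(Z, G) = 4*6 = 24)
-53*(k(-9, h(-1, 0)) + N(5, 9)) = -53*(24 + (3 + (3 + 5)²)) = -53*(24 + (3 + 8²)) = -53*(24 + (3 + 64)) = -53*(24 + 67) = -53*91 = -4823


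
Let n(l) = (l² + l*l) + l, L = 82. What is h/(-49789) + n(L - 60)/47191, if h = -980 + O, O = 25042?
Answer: -1086218732/2349592699 ≈ -0.46230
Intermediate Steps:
h = 24062 (h = -980 + 25042 = 24062)
n(l) = l + 2*l² (n(l) = (l² + l²) + l = 2*l² + l = l + 2*l²)
h/(-49789) + n(L - 60)/47191 = 24062/(-49789) + ((82 - 60)*(1 + 2*(82 - 60)))/47191 = 24062*(-1/49789) + (22*(1 + 2*22))*(1/47191) = -24062/49789 + (22*(1 + 44))*(1/47191) = -24062/49789 + (22*45)*(1/47191) = -24062/49789 + 990*(1/47191) = -24062/49789 + 990/47191 = -1086218732/2349592699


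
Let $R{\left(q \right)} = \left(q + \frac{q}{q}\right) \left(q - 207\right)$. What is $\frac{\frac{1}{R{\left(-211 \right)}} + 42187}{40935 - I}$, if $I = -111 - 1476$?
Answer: $\frac{3703174861}{3732581160} \approx 0.99212$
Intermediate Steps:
$R{\left(q \right)} = \left(1 + q\right) \left(-207 + q\right)$ ($R{\left(q \right)} = \left(q + 1\right) \left(-207 + q\right) = \left(1 + q\right) \left(-207 + q\right)$)
$I = -1587$ ($I = -111 - 1476 = -1587$)
$\frac{\frac{1}{R{\left(-211 \right)}} + 42187}{40935 - I} = \frac{\frac{1}{-207 + \left(-211\right)^{2} - -43466} + 42187}{40935 - -1587} = \frac{\frac{1}{-207 + 44521 + 43466} + 42187}{40935 + 1587} = \frac{\frac{1}{87780} + 42187}{42522} = \left(\frac{1}{87780} + 42187\right) \frac{1}{42522} = \frac{3703174861}{87780} \cdot \frac{1}{42522} = \frac{3703174861}{3732581160}$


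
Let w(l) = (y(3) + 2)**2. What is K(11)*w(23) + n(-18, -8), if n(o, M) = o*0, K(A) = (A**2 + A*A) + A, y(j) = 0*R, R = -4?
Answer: 1012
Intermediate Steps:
y(j) = 0 (y(j) = 0*(-4) = 0)
K(A) = A + 2*A**2 (K(A) = (A**2 + A**2) + A = 2*A**2 + A = A + 2*A**2)
n(o, M) = 0
w(l) = 4 (w(l) = (0 + 2)**2 = 2**2 = 4)
K(11)*w(23) + n(-18, -8) = (11*(1 + 2*11))*4 + 0 = (11*(1 + 22))*4 + 0 = (11*23)*4 + 0 = 253*4 + 0 = 1012 + 0 = 1012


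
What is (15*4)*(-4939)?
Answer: -296340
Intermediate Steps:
(15*4)*(-4939) = 60*(-4939) = -296340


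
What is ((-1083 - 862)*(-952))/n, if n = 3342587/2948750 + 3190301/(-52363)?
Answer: -285903207912350000/9232372190669 ≈ -30967.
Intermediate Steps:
n = -9232372190669/154405396250 (n = 3342587*(1/2948750) + 3190301*(-1/52363) = 3342587/2948750 - 3190301/52363 = -9232372190669/154405396250 ≈ -59.793)
((-1083 - 862)*(-952))/n = ((-1083 - 862)*(-952))/(-9232372190669/154405396250) = -1945*(-952)*(-154405396250/9232372190669) = 1851640*(-154405396250/9232372190669) = -285903207912350000/9232372190669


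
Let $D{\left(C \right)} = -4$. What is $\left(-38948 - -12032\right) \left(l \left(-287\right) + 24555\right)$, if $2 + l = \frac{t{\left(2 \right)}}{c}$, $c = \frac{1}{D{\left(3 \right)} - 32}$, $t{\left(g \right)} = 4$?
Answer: $-1788756612$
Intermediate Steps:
$c = - \frac{1}{36}$ ($c = \frac{1}{-4 - 32} = \frac{1}{-36} = - \frac{1}{36} \approx -0.027778$)
$l = -146$ ($l = -2 + \frac{4}{- \frac{1}{36}} = -2 + 4 \left(-36\right) = -2 - 144 = -146$)
$\left(-38948 - -12032\right) \left(l \left(-287\right) + 24555\right) = \left(-38948 - -12032\right) \left(\left(-146\right) \left(-287\right) + 24555\right) = \left(-38948 + \left(-6064 + 18096\right)\right) \left(41902 + 24555\right) = \left(-38948 + 12032\right) 66457 = \left(-26916\right) 66457 = -1788756612$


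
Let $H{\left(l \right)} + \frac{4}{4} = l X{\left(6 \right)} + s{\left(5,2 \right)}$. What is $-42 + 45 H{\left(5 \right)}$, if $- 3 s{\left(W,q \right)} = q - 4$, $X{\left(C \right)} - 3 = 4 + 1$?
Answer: $1743$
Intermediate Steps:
$X{\left(C \right)} = 8$ ($X{\left(C \right)} = 3 + \left(4 + 1\right) = 3 + 5 = 8$)
$s{\left(W,q \right)} = \frac{4}{3} - \frac{q}{3}$ ($s{\left(W,q \right)} = - \frac{q - 4}{3} = - \frac{-4 + q}{3} = \frac{4}{3} - \frac{q}{3}$)
$H{\left(l \right)} = - \frac{1}{3} + 8 l$ ($H{\left(l \right)} = -1 + \left(l 8 + \left(\frac{4}{3} - \frac{2}{3}\right)\right) = -1 + \left(8 l + \left(\frac{4}{3} - \frac{2}{3}\right)\right) = -1 + \left(8 l + \frac{2}{3}\right) = -1 + \left(\frac{2}{3} + 8 l\right) = - \frac{1}{3} + 8 l$)
$-42 + 45 H{\left(5 \right)} = -42 + 45 \left(- \frac{1}{3} + 8 \cdot 5\right) = -42 + 45 \left(- \frac{1}{3} + 40\right) = -42 + 45 \cdot \frac{119}{3} = -42 + 1785 = 1743$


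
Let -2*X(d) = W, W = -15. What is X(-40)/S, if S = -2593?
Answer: -15/5186 ≈ -0.0028924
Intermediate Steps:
X(d) = 15/2 (X(d) = -½*(-15) = 15/2)
X(-40)/S = (15/2)/(-2593) = (15/2)*(-1/2593) = -15/5186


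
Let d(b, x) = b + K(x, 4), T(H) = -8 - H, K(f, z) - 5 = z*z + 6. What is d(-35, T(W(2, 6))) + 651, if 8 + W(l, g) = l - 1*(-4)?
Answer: 643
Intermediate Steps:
W(l, g) = -4 + l (W(l, g) = -8 + (l - 1*(-4)) = -8 + (l + 4) = -8 + (4 + l) = -4 + l)
K(f, z) = 11 + z**2 (K(f, z) = 5 + (z*z + 6) = 5 + (z**2 + 6) = 5 + (6 + z**2) = 11 + z**2)
d(b, x) = 27 + b (d(b, x) = b + (11 + 4**2) = b + (11 + 16) = b + 27 = 27 + b)
d(-35, T(W(2, 6))) + 651 = (27 - 35) + 651 = -8 + 651 = 643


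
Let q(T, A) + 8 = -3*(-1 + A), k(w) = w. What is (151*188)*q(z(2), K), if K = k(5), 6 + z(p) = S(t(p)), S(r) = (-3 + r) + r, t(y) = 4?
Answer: -567760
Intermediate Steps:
S(r) = -3 + 2*r
z(p) = -1 (z(p) = -6 + (-3 + 2*4) = -6 + (-3 + 8) = -6 + 5 = -1)
K = 5
q(T, A) = -5 - 3*A (q(T, A) = -8 - 3*(-1 + A) = -8 + (3 - 3*A) = -5 - 3*A)
(151*188)*q(z(2), K) = (151*188)*(-5 - 3*5) = 28388*(-5 - 15) = 28388*(-20) = -567760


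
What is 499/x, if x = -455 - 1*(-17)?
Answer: -499/438 ≈ -1.1393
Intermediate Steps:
x = -438 (x = -455 + 17 = -438)
499/x = 499/(-438) = 499*(-1/438) = -499/438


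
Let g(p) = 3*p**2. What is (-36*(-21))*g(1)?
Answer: 2268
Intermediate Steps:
(-36*(-21))*g(1) = (-36*(-21))*(3*1**2) = 756*(3*1) = 756*3 = 2268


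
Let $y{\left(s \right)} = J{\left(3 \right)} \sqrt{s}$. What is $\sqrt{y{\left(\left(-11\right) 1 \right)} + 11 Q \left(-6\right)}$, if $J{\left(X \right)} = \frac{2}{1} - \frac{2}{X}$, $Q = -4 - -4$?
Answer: $\frac{2 \sqrt{3} \sqrt[4]{11} \sqrt{i}}{3} \approx 1.487 + 1.487 i$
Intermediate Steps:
$Q = 0$ ($Q = -4 + 4 = 0$)
$J{\left(X \right)} = 2 - \frac{2}{X}$ ($J{\left(X \right)} = 2 \cdot 1 - \frac{2}{X} = 2 - \frac{2}{X}$)
$y{\left(s \right)} = \frac{4 \sqrt{s}}{3}$ ($y{\left(s \right)} = \left(2 - \frac{2}{3}\right) \sqrt{s} = \frac{4 \sqrt{s}}{3}$)
$\sqrt{y{\left(\left(-11\right) 1 \right)} + 11 Q \left(-6\right)} = \sqrt{\frac{4 \sqrt{\left(-11\right) 1}}{3} + 11 \cdot 0 \left(-6\right)} = \sqrt{\frac{4 \sqrt{-11}}{3} + 0 \left(-6\right)} = \sqrt{\frac{4 i \sqrt{11}}{3} + 0} = \sqrt{\frac{4 i \sqrt{11}}{3}} = \frac{2 \sqrt{3} \sqrt[4]{11} \sqrt{i}}{3}$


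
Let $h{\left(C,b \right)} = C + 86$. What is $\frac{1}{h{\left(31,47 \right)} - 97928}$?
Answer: $- \frac{1}{97811} \approx -1.0224 \cdot 10^{-5}$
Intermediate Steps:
$h{\left(C,b \right)} = 86 + C$
$\frac{1}{h{\left(31,47 \right)} - 97928} = \frac{1}{\left(86 + 31\right) - 97928} = \frac{1}{117 - 97928} = \frac{1}{-97811} = - \frac{1}{97811}$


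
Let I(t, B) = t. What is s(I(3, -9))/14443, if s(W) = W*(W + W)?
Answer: 18/14443 ≈ 0.0012463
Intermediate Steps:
s(W) = 2*W² (s(W) = W*(2*W) = 2*W²)
s(I(3, -9))/14443 = (2*3²)/14443 = (2*9)*(1/14443) = 18*(1/14443) = 18/14443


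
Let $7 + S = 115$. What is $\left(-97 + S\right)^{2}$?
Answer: $121$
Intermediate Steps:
$S = 108$ ($S = -7 + 115 = 108$)
$\left(-97 + S\right)^{2} = \left(-97 + 108\right)^{2} = 11^{2} = 121$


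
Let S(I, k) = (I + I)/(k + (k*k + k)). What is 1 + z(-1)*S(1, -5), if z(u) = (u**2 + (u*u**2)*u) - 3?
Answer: 13/15 ≈ 0.86667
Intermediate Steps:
S(I, k) = 2*I/(k**2 + 2*k) (S(I, k) = (2*I)/(k + (k**2 + k)) = (2*I)/(k + (k + k**2)) = (2*I)/(k**2 + 2*k) = 2*I/(k**2 + 2*k))
z(u) = -3 + u**2 + u**4 (z(u) = (u**2 + u**3*u) - 3 = (u**2 + u**4) - 3 = -3 + u**2 + u**4)
1 + z(-1)*S(1, -5) = 1 + (-3 + (-1)**2 + (-1)**4)*(2*1/(-5*(2 - 5))) = 1 + (-3 + 1 + 1)*(2*1*(-1/5)/(-3)) = 1 - 2*(-1)*(-1)/(5*3) = 1 - 1*2/15 = 1 - 2/15 = 13/15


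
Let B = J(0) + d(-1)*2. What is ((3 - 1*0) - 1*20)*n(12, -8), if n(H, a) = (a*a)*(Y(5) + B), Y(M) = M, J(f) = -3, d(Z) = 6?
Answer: -15232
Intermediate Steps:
B = 9 (B = -3 + 6*2 = -3 + 12 = 9)
n(H, a) = 14*a² (n(H, a) = (a*a)*(5 + 9) = a²*14 = 14*a²)
((3 - 1*0) - 1*20)*n(12, -8) = ((3 - 1*0) - 1*20)*(14*(-8)²) = ((3 + 0) - 20)*(14*64) = (3 - 20)*896 = -17*896 = -15232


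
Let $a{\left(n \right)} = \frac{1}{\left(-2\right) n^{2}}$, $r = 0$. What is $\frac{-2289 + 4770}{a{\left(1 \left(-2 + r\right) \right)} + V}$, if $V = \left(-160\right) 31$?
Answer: $- \frac{6616}{13227} \approx -0.50019$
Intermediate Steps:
$a{\left(n \right)} = - \frac{1}{2 n^{2}}$
$V = -4960$
$\frac{-2289 + 4770}{a{\left(1 \left(-2 + r\right) \right)} + V} = \frac{-2289 + 4770}{- \frac{1}{2 \left(-2 + 0\right)^{2}} - 4960} = \frac{2481}{- \frac{1}{2 \cdot 4} - 4960} = \frac{2481}{\left(- \frac{1}{2}\right) \frac{1}{4} - 4960} = \frac{2481}{- \frac{1}{8} - 4960} = \frac{2481}{- \frac{39681}{8}} = 2481 \left(- \frac{8}{39681}\right) = - \frac{6616}{13227}$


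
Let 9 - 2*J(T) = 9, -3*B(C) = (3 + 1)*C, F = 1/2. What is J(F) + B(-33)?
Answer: 44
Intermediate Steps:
F = ½ ≈ 0.50000
B(C) = -4*C/3 (B(C) = -(3 + 1)*C/3 = -4*C/3)
J(T) = 0 (J(T) = 9/2 - ½*9 = 9/2 - 9/2 = 0)
J(F) + B(-33) = 0 - 4/3*(-33) = 0 + 44 = 44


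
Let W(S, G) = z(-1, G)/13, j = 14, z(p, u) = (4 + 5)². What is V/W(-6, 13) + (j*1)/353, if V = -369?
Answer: -188023/3177 ≈ -59.183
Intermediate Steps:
z(p, u) = 81 (z(p, u) = 9² = 81)
W(S, G) = 81/13
V/W(-6, 13) + (j*1)/353 = -369/81/13 + (14*1)/353 = -369*13/81 + 14*(1/353) = -533/9 + 14/353 = -188023/3177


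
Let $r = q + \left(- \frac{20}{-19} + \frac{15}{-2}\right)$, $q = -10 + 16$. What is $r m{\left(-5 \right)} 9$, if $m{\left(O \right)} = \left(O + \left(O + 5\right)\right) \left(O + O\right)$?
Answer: $- \frac{3825}{19} \approx -201.32$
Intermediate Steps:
$m{\left(O \right)} = 2 O \left(5 + 2 O\right)$ ($m{\left(O \right)} = \left(O + \left(5 + O\right)\right) 2 O = \left(5 + 2 O\right) 2 O = 2 O \left(5 + 2 O\right)$)
$q = 6$
$r = - \frac{17}{38}$ ($r = 6 + \left(- \frac{20}{-19} + \frac{15}{-2}\right) = 6 + \left(\left(-20\right) \left(- \frac{1}{19}\right) + 15 \left(- \frac{1}{2}\right)\right) = 6 + \left(\frac{20}{19} - \frac{15}{2}\right) = 6 - \frac{245}{38} = - \frac{17}{38} \approx -0.44737$)
$r m{\left(-5 \right)} 9 = - \frac{17 \cdot 2 \left(-5\right) \left(5 + 2 \left(-5\right)\right)}{38} \cdot 9 = - \frac{17 \cdot 2 \left(-5\right) \left(5 - 10\right)}{38} \cdot 9 = - \frac{17 \cdot 2 \left(-5\right) \left(-5\right)}{38} \cdot 9 = \left(- \frac{17}{38}\right) 50 \cdot 9 = \left(- \frac{425}{19}\right) 9 = - \frac{3825}{19}$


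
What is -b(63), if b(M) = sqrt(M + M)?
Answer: -3*sqrt(14) ≈ -11.225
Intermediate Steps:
b(M) = sqrt(2)*sqrt(M) (b(M) = sqrt(2*M) = sqrt(2)*sqrt(M))
-b(63) = -sqrt(2)*sqrt(63) = -sqrt(2)*3*sqrt(7) = -3*sqrt(14)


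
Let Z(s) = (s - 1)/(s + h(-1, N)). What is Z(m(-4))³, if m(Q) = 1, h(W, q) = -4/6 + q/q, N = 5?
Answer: 0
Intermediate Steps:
h(W, q) = ⅓ (h(W, q) = -4*⅙ + 1 = -⅔ + 1 = ⅓)
Z(s) = (-1 + s)/(⅓ + s) (Z(s) = (s - 1)/(s + ⅓) = (-1 + s)/(⅓ + s))
Z(m(-4))³ = (3*(-1 + 1)/(1 + 3*1))³ = (3*0/(1 + 3))³ = (3*0/4)³ = (3*(¼)*0)³ = 0³ = 0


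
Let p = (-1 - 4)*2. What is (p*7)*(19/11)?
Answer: -1330/11 ≈ -120.91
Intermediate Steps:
p = -10 (p = -5*2 = -10)
(p*7)*(19/11) = (-10*7)*(19/11) = -1330/11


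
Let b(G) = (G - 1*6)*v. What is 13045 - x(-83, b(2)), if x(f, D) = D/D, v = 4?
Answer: 13044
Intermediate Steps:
b(G) = -24 + 4*G (b(G) = (G - 1*6)*4 = (G - 6)*4 = (-6 + G)*4 = -24 + 4*G)
x(f, D) = 1
13045 - x(-83, b(2)) = 13045 - 1*1 = 13045 - 1 = 13044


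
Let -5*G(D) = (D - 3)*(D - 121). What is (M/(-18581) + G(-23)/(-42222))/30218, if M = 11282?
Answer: -192681313/9877848475865 ≈ -1.9506e-5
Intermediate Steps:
G(D) = -(-121 + D)*(-3 + D)/5 (G(D) = -(D - 3)*(D - 121)/5 = -(-3 + D)*(-121 + D)/5 = -(-121 + D)*(-3 + D)/5)
(M/(-18581) + G(-23)/(-42222))/30218 = (11282/(-18581) + (-363/5 - 1/5*(-23)**2 + (124/5)*(-23))/(-42222))/30218 = (11282*(-1/18581) + (-363/5 - 1/5*529 - 2852/5)*(-1/42222))*(1/30218) = (-11282/18581 + (-363/5 - 529/5 - 2852/5)*(-1/42222))*(1/30218) = (-11282/18581 - 3744/5*(-1/42222))*(1/30218) = (-11282/18581 + 624/35185)*(1/30218) = -385362626/653772485*1/30218 = -192681313/9877848475865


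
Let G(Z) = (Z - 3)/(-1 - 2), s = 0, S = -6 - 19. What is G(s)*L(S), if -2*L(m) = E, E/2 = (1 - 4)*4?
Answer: 12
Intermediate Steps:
S = -25
E = -24 (E = 2*((1 - 4)*4) = 2*(-3*4) = 2*(-12) = -24)
L(m) = 12 (L(m) = -½*(-24) = 12)
G(Z) = 1 - Z/3 (G(Z) = (-3 + Z)/(-3) = (-3 + Z)*(-⅓) = 1 - Z/3)
G(s)*L(S) = (1 - ⅓*0)*12 = (1 + 0)*12 = 1*12 = 12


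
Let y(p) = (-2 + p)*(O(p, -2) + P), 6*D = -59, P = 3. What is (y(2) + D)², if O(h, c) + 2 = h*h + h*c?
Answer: 3481/36 ≈ 96.694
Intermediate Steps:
D = -59/6 (D = (⅙)*(-59) = -59/6 ≈ -9.8333)
O(h, c) = -2 + h² + c*h (O(h, c) = -2 + (h*h + h*c) = -2 + (h² + c*h) = -2 + h² + c*h)
y(p) = (-2 + p)*(1 + p² - 2*p) (y(p) = (-2 + p)*((-2 + p² - 2*p) + 3) = (-2 + p)*(1 + p² - 2*p))
(y(2) + D)² = ((-2 + 2³ - 4*2² + 5*2) - 59/6)² = ((-2 + 8 - 4*4 + 10) - 59/6)² = ((-2 + 8 - 16 + 10) - 59/6)² = (0 - 59/6)² = (-59/6)² = 3481/36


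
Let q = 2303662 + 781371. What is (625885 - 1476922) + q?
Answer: 2233996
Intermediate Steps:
q = 3085033
(625885 - 1476922) + q = (625885 - 1476922) + 3085033 = -851037 + 3085033 = 2233996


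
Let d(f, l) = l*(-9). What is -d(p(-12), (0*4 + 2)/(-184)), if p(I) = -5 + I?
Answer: -9/92 ≈ -0.097826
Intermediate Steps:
d(f, l) = -9*l
-d(p(-12), (0*4 + 2)/(-184)) = -(-9)*(0*4 + 2)/(-184) = -(-9)*(0 + 2)*(-1/184) = -(-9)*2*(-1/184) = -(-9)*(-1)/92 = -1*9/92 = -9/92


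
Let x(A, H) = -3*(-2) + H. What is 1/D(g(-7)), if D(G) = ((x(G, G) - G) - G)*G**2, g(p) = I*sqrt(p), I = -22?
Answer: I/(6776*(-3*I + 11*sqrt(7))) ≈ -5.1722e-7 + 5.0176e-6*I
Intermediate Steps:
x(A, H) = 6 + H
g(p) = -22*sqrt(p)
D(G) = G**2*(6 - G) (D(G) = (((6 + G) - G) - G)*G**2 = (6 - G)*G**2 = G**2*(6 - G))
1/D(g(-7)) = 1/((-22*I*sqrt(7))**2*(6 - (-22)*sqrt(-7))) = 1/((-22*I*sqrt(7))**2*(6 - (-22)*I*sqrt(7))) = 1/(-3388*(6 + 22*I*sqrt(7))) = 1/(-20328 - 74536*I*sqrt(7))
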